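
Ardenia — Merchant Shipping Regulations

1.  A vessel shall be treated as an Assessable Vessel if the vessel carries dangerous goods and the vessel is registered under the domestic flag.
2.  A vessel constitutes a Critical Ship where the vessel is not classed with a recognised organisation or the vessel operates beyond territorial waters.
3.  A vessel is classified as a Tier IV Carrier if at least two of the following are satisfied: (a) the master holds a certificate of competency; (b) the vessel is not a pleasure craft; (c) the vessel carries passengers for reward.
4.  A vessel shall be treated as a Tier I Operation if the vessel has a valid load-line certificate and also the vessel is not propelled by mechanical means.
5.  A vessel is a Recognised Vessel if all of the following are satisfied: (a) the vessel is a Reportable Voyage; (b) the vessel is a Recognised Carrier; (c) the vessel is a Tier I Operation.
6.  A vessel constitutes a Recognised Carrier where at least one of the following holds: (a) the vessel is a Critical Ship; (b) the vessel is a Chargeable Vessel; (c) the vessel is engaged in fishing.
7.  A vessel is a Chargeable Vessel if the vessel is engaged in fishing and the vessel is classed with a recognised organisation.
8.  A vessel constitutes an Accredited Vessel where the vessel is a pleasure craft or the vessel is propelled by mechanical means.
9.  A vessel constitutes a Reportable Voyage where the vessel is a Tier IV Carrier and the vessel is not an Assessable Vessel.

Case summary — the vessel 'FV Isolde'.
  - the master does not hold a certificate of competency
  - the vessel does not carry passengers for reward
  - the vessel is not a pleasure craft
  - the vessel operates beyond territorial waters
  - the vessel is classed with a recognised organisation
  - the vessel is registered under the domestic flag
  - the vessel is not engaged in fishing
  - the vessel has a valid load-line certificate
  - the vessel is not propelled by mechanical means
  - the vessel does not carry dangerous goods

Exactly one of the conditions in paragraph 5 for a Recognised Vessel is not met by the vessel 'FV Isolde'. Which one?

Reportable Voyage

paragraph 3 — Tier IV Carrier: the master holds a certificate of competency? no; the vessel is not a pleasure craft? yes; the vessel carries passengers for reward? no — 1 of 3 hold (need ≥2) → not satisfied.
paragraph 1 — Assessable Vessel: [the vessel carries dangerous goods? no] AND [the vessel is registered under the domestic flag? yes] → not satisfied.
paragraph 9 — Reportable Voyage: [Tier IV Carrier (paragraph 3)? no] AND [not an Assessable Vessel (paragraph 1)? yes] → not satisfied.
paragraph 2 — Critical Ship: [the vessel is not classed with a recognised organisation? no] OR [the vessel operates beyond territorial waters? yes] → satisfied.
paragraph 7 — Chargeable Vessel: [the vessel is engaged in fishing? no] AND [the vessel is classed with a recognised organisation? yes] → not satisfied.
paragraph 6 — Recognised Carrier: [Critical Ship (paragraph 2)? yes] OR [Chargeable Vessel (paragraph 7)? no] OR [the vessel is engaged in fishing? no] → satisfied.
paragraph 4 — Tier I Operation: [the vessel has a valid load-line certificate? yes] AND [the vessel is not propelled by mechanical means? yes] → satisfied.
paragraph 5 — Recognised Vessel: [Reportable Voyage (paragraph 9)? no] AND [Recognised Carrier (paragraph 6)? yes] AND [Tier I Operation (paragraph 4)? yes] → not satisfied.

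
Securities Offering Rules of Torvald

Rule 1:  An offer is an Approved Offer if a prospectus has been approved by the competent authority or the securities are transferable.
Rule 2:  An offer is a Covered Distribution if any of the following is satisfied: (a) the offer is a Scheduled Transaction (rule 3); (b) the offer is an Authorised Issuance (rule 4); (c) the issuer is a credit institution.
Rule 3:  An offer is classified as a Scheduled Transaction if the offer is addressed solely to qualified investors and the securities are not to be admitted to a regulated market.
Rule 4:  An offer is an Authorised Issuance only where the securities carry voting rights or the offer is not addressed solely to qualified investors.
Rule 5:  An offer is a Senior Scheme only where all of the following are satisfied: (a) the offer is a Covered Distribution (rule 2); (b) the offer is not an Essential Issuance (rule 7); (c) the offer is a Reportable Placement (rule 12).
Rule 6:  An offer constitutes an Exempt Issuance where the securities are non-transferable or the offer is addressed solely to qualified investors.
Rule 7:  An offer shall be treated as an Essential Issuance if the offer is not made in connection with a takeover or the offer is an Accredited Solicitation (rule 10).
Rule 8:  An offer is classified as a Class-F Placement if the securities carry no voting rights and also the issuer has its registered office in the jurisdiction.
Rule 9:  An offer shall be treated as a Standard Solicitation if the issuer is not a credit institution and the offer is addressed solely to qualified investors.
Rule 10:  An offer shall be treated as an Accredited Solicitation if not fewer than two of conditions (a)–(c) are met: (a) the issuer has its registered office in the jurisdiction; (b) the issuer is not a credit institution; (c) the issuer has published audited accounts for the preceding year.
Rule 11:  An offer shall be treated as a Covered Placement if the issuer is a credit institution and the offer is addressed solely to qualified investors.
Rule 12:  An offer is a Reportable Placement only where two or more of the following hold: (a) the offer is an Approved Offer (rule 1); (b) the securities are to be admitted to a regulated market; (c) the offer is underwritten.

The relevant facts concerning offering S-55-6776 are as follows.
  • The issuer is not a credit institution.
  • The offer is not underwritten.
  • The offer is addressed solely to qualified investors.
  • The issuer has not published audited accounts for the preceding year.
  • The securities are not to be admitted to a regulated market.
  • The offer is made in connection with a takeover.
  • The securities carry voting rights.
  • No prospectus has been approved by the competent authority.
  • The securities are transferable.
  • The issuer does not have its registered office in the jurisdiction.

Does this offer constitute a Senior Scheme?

No

rule 3 — Scheduled Transaction: [the offer is addressed solely to qualified investors? yes] AND [the securities are not to be admitted to a regulated market? yes] → satisfied.
rule 4 — Authorised Issuance: [the securities carry voting rights? yes] OR [the offer is not addressed solely to qualified investors? no] → satisfied.
rule 2 — Covered Distribution: [Scheduled Transaction (rule 3)? yes] OR [Authorised Issuance (rule 4)? yes] OR [the issuer is a credit institution? no] → satisfied.
rule 10 — Accredited Solicitation: the issuer has its registered office in the jurisdiction? no; the issuer is not a credit institution? yes; the issuer has published audited accounts for the preceding year? no — 1 of 3 hold (need ≥2) → not satisfied.
rule 7 — Essential Issuance: [the offer is not made in connection with a takeover? no] OR [Accredited Solicitation (rule 10)? no] → not satisfied.
rule 1 — Approved Offer: [a prospectus has been approved by the competent authority? no] OR [the securities are transferable? yes] → satisfied.
rule 12 — Reportable Placement: Approved Offer (rule 1)? yes; the securities are to be admitted to a regulated market? no; the offer is underwritten? no — 1 of 3 hold (need ≥2) → not satisfied.
rule 5 — Senior Scheme: [Covered Distribution (rule 2)? yes] AND [not an Essential Issuance (rule 7)? yes] AND [Reportable Placement (rule 12)? no] → not satisfied.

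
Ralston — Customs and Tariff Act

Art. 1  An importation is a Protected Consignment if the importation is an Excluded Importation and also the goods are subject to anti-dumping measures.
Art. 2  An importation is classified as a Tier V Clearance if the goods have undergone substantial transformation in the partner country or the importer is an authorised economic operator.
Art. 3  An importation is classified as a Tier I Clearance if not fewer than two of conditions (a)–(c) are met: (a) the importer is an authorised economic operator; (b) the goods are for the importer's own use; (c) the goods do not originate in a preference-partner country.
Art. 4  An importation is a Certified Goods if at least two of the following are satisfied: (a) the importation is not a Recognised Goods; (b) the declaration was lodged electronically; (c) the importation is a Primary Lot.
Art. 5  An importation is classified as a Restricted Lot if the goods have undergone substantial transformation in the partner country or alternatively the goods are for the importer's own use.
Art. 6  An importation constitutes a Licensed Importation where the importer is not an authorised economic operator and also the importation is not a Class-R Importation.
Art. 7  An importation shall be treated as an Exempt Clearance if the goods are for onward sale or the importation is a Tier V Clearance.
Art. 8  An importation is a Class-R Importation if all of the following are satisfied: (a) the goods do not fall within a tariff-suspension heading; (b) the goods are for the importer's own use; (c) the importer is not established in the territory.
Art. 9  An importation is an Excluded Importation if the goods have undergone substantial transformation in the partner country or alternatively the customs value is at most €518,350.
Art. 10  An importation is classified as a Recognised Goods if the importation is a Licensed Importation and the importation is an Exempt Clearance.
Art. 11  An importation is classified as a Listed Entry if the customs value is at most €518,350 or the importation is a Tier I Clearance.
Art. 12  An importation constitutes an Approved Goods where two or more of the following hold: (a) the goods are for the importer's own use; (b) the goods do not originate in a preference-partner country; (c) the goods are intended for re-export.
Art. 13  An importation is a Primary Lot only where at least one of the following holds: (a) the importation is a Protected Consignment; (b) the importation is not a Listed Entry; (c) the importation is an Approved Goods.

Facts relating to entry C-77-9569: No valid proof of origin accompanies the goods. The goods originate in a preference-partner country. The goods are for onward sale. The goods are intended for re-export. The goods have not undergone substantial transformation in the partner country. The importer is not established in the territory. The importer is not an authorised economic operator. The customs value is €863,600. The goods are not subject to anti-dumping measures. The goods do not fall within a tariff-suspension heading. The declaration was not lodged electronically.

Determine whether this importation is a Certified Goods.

No

article 8 — Class-R Importation: [the goods do not fall within a tariff-suspension heading? yes] AND [the goods are for the importer's own use? no] AND [the importer is not established in the territory? yes] → not satisfied.
article 6 — Licensed Importation: [the importer is not an authorised economic operator? yes] AND [not a Class-R Importation (article 8)? yes] → satisfied.
article 2 — Tier V Clearance: [the goods have undergone substantial transformation in the partner country? no] OR [the importer is an authorised economic operator? no] → not satisfied.
article 7 — Exempt Clearance: [the goods are for onward sale? yes] OR [Tier V Clearance (article 2)? no] → satisfied.
article 10 — Recognised Goods: [Licensed Importation (article 6)? yes] AND [Exempt Clearance (article 7)? yes] → satisfied.
article 9 — Excluded Importation: [the goods have undergone substantial transformation in the partner country? no] OR [customs value: €863,600 ≤ €518,350? no] → not satisfied.
article 1 — Protected Consignment: [Excluded Importation (article 9)? no] AND [the goods are subject to anti-dumping measures? no] → not satisfied.
article 3 — Tier I Clearance: the importer is an authorised economic operator? no; the goods are for the importer's own use? no; the goods do not originate in a preference-partner country? no — 0 of 3 hold (need ≥2) → not satisfied.
article 11 — Listed Entry: [customs value: €863,600 ≤ €518,350? no] OR [Tier I Clearance (article 3)? no] → not satisfied.
article 12 — Approved Goods: the goods are for the importer's own use? no; the goods do not originate in a preference-partner country? no; the goods are intended for re-export? yes — 1 of 3 hold (need ≥2) → not satisfied.
article 13 — Primary Lot: [Protected Consignment (article 1)? no] OR [not a Listed Entry (article 11)? yes] OR [Approved Goods (article 12)? no] → satisfied.
article 4 — Certified Goods: not a Recognised Goods (article 10)? no; the declaration was lodged electronically? no; Primary Lot (article 13)? yes — 1 of 3 hold (need ≥2) → not satisfied.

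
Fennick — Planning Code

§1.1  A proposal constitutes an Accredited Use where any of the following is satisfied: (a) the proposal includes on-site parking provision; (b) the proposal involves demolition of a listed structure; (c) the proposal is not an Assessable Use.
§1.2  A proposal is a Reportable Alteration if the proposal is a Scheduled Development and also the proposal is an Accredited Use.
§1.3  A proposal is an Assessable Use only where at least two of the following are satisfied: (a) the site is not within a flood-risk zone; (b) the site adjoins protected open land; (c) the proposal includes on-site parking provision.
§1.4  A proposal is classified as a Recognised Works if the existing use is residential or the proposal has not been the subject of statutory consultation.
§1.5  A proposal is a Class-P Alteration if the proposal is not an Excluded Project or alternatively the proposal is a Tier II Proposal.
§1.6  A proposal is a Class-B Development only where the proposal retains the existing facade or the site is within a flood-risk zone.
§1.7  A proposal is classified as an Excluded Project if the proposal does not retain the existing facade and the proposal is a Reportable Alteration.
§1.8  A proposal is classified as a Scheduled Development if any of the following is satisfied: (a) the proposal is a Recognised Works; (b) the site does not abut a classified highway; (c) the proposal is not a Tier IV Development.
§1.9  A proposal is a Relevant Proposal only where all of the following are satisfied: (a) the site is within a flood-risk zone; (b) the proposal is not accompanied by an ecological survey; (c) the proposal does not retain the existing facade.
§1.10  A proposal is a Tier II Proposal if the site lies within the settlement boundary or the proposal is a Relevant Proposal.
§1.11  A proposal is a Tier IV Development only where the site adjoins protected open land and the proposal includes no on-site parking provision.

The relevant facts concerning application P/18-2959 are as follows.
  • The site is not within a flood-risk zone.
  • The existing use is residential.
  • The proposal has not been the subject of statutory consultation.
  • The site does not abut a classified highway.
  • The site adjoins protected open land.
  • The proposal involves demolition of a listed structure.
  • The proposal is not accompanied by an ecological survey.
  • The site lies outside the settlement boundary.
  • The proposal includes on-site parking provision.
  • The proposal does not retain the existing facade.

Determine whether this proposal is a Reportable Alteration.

§1.4 — Recognised Works: [the existing use is residential? yes] OR [the proposal has not been the subject of statutory consultation? yes] → satisfied.
§1.11 — Tier IV Development: [the site adjoins protected open land? yes] AND [the proposal includes no on-site parking provision? no] → not satisfied.
§1.8 — Scheduled Development: [Recognised Works (§1.4)? yes] OR [the site does not abut a classified highway? yes] OR [not a Tier IV Development (§1.11)? yes] → satisfied.
§1.3 — Assessable Use: the site is not within a flood-risk zone? yes; the site adjoins protected open land? yes; the proposal includes on-site parking provision? yes — 3 of 3 hold (need ≥2) → satisfied.
§1.1 — Accredited Use: [the proposal includes on-site parking provision? yes] OR [the proposal involves demolition of a listed structure? yes] OR [not an Assessable Use (§1.3)? no] → satisfied.
§1.2 — Reportable Alteration: [Scheduled Development (§1.8)? yes] AND [Accredited Use (§1.1)? yes] → satisfied.

Yes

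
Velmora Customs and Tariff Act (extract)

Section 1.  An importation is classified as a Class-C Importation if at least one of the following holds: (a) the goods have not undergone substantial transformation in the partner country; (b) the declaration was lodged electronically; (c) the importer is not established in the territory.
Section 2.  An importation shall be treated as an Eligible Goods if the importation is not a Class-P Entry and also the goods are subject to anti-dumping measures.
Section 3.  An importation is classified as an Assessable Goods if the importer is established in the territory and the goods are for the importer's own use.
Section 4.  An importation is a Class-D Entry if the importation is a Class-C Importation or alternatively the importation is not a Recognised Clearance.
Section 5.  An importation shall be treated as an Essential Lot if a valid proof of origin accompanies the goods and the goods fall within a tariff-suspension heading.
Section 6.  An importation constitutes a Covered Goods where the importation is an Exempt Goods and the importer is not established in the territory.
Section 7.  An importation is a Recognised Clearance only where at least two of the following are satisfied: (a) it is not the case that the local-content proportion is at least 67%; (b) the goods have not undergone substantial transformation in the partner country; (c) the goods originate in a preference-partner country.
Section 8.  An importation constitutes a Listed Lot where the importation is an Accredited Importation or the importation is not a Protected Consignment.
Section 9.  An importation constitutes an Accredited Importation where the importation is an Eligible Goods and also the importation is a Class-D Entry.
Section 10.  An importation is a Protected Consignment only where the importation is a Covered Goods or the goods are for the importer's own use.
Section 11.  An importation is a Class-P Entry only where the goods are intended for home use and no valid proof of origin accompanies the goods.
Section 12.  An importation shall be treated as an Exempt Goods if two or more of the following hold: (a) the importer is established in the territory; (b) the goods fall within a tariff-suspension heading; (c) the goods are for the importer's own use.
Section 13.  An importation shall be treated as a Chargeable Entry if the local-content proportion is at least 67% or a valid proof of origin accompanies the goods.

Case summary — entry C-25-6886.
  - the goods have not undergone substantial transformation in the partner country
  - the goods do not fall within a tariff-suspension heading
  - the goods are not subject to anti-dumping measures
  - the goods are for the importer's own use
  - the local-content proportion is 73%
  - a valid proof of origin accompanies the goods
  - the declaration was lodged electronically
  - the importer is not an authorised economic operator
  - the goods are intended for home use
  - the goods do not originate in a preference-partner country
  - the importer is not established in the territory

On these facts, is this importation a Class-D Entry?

Yes

Under section 1: the goods have not undergone substantial transformation in the partner country? yes; or the declaration was lodged electronically? yes; or the importer is not established in the territory? yes. So the importation is a Class-C Importation.
Under section 7: local-content proportion: 73% ≥ 67%? yes, so negated condition no; the goods have not undergone substantial transformation in the partner country? yes; the goods originate in a preference-partner country? no — 1 of 3 hold (need ≥2) → not satisfied.
Under section 4: Class-C Importation (section 1)? yes; or not a Recognised Clearance (section 7)? yes. So the importation is a Class-D Entry.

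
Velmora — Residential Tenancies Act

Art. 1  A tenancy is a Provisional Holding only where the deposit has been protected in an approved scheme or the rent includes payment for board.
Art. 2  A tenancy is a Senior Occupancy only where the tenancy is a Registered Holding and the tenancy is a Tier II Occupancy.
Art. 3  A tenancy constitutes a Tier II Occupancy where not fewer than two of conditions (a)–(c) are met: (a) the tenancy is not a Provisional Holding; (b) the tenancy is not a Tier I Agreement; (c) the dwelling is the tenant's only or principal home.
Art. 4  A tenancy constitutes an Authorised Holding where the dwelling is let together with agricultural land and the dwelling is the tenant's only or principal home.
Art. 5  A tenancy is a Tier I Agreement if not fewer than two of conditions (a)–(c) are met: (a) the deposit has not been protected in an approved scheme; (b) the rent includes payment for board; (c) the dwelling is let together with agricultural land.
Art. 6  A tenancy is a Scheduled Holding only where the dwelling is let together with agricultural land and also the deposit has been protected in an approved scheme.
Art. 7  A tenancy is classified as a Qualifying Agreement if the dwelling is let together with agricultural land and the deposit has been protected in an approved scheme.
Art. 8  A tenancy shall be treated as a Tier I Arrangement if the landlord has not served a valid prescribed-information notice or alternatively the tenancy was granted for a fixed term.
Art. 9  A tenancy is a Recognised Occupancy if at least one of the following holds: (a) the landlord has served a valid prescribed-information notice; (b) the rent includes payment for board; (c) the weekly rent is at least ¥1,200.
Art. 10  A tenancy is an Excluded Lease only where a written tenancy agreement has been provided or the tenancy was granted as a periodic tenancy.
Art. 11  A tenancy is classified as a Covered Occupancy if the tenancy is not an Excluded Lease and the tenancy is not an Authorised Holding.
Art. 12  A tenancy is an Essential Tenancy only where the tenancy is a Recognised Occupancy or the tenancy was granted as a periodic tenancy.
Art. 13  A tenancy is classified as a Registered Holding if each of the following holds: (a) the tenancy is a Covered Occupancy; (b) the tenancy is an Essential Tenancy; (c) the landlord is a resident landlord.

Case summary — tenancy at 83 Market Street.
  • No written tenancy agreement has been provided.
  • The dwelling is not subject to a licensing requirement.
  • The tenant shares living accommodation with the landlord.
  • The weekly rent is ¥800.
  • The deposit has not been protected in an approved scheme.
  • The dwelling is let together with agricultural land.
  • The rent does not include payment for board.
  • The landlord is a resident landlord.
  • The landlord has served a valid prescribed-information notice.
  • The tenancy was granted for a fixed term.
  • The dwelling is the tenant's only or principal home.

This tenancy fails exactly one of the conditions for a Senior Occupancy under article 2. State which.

article 10 — Excluded Lease: [a written tenancy agreement has been provided? no] OR [the tenancy was granted as a periodic tenancy? no] → not satisfied.
article 4 — Authorised Holding: [the dwelling is let together with agricultural land? yes] AND [the dwelling is the tenant's only or principal home? yes] → satisfied.
article 11 — Covered Occupancy: [not an Excluded Lease (article 10)? yes] AND [not an Authorised Holding (article 4)? no] → not satisfied.
article 9 — Recognised Occupancy: [the landlord has served a valid prescribed-information notice? yes] OR [the rent includes payment for board? no] OR [weekly rent: ¥800 ≥ ¥1,200? no] → satisfied.
article 12 — Essential Tenancy: [Recognised Occupancy (article 9)? yes] OR [the tenancy was granted as a periodic tenancy? no] → satisfied.
article 13 — Registered Holding: [Covered Occupancy (article 11)? no] AND [Essential Tenancy (article 12)? yes] AND [the landlord is a resident landlord? yes] → not satisfied.
article 1 — Provisional Holding: [the deposit has been protected in an approved scheme? no] OR [the rent includes payment for board? no] → not satisfied.
article 5 — Tier I Agreement: the deposit has not been protected in an approved scheme? yes; the rent includes payment for board? no; the dwelling is let together with agricultural land? yes — 2 of 3 hold (need ≥2) → satisfied.
article 3 — Tier II Occupancy: not a Provisional Holding (article 1)? yes; not a Tier I Agreement (article 5)? no; the dwelling is the tenant's only or principal home? yes — 2 of 3 hold (need ≥2) → satisfied.
article 2 — Senior Occupancy: [Registered Holding (article 13)? no] AND [Tier II Occupancy (article 3)? yes] → not satisfied.

Registered Holding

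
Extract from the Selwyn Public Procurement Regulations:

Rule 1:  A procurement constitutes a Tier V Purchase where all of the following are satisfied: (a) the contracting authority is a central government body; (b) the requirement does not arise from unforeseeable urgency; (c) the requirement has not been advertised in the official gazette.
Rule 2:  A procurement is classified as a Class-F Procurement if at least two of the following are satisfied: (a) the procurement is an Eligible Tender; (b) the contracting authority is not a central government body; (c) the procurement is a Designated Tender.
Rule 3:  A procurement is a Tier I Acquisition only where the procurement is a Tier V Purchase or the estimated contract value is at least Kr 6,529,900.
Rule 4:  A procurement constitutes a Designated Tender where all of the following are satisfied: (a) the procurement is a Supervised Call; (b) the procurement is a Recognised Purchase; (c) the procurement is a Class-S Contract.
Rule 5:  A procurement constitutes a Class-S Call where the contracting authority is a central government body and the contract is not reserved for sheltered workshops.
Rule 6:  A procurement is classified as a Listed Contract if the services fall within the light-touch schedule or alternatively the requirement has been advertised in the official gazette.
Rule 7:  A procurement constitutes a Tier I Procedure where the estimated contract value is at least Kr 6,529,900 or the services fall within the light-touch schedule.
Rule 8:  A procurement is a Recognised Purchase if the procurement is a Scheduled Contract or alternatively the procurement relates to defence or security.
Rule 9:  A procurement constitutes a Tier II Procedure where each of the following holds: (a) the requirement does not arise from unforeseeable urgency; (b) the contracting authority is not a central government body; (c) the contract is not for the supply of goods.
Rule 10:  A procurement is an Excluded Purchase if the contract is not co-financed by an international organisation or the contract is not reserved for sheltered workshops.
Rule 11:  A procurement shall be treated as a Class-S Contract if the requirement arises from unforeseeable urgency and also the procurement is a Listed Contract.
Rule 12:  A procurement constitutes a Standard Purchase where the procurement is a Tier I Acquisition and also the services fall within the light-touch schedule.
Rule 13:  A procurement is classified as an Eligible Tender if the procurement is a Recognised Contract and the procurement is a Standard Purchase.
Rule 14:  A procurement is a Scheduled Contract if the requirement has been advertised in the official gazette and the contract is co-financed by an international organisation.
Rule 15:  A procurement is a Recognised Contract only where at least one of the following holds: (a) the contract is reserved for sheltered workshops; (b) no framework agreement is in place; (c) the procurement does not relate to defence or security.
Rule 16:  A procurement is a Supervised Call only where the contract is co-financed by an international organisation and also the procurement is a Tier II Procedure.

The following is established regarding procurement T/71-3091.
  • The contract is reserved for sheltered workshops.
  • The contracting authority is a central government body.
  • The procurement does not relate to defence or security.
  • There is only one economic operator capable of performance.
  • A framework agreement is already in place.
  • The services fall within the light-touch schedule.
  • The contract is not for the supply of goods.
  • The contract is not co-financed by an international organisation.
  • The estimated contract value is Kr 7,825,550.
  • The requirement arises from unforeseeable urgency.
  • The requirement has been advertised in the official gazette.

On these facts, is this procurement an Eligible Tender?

Yes

Under rule 15: the contract is reserved for sheltered workshops? yes; or no framework agreement is in place? no; or the procurement does not relate to defence or security? yes. So the procurement is a Recognised Contract.
Under rule 1: the contracting authority is a central government body? yes; and the requirement does not arise from unforeseeable urgency? no; and the requirement has not been advertised in the official gazette? no. So the procurement is not a Tier V Purchase.
Under rule 3: Tier V Purchase (rule 1)? no; or estimated contract value: Kr 7,825,550 ≥ Kr 6,529,900? yes. So the procurement is a Tier I Acquisition.
Under rule 12: Tier I Acquisition (rule 3)? yes; and the services fall within the light-touch schedule? yes. So the procurement is a Standard Purchase.
Under rule 13: Recognised Contract (rule 15)? yes; and Standard Purchase (rule 12)? yes. So the procurement is an Eligible Tender.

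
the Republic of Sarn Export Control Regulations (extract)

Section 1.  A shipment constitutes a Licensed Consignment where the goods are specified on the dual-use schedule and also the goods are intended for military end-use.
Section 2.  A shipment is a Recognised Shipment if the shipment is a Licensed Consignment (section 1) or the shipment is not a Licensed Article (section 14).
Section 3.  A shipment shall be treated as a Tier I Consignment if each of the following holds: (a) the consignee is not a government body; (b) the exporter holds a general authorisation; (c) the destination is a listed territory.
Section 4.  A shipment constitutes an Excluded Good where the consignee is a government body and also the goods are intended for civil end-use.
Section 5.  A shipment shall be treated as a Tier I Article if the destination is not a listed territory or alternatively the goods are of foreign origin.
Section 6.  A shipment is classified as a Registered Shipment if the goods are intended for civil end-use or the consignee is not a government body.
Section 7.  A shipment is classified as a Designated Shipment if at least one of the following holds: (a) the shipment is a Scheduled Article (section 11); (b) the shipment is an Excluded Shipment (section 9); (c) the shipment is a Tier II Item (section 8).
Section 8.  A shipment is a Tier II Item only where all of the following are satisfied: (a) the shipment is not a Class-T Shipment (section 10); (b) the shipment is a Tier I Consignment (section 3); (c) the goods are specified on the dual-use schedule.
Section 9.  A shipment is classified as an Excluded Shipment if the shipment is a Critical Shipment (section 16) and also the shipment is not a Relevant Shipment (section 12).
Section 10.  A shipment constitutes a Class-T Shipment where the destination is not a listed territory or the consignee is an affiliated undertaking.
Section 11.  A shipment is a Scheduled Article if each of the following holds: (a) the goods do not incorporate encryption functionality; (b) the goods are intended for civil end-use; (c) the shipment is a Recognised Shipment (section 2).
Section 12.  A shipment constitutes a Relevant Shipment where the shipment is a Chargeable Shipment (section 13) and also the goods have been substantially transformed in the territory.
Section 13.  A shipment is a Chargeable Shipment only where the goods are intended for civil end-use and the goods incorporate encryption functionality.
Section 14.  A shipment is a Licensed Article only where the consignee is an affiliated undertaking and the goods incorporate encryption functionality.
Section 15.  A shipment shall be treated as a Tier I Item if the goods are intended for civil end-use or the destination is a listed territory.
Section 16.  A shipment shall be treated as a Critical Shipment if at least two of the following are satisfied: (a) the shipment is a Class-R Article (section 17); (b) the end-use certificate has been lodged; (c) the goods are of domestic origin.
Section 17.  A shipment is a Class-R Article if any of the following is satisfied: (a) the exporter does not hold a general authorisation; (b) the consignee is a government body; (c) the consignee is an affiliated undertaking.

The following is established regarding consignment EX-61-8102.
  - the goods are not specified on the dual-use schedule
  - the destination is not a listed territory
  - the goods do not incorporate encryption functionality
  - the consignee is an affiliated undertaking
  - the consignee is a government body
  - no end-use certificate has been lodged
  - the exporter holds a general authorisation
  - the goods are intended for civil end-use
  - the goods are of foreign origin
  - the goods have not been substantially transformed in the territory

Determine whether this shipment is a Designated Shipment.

Yes

Under section 1: the goods are specified on the dual-use schedule? no; and the goods are intended for military end-use? no. So the shipment is not a Licensed Consignment.
Under section 14: the consignee is an affiliated undertaking? yes; and the goods incorporate encryption functionality? no. So the shipment is not a Licensed Article.
Under section 2: Licensed Consignment (section 1)? no; or not a Licensed Article (section 14)? yes. So the shipment is a Recognised Shipment.
Under section 11: the goods do not incorporate encryption functionality? yes; and the goods are intended for civil end-use? yes; and Recognised Shipment (section 2)? yes. So the shipment is a Scheduled Article.
Under section 17: the exporter does not hold a general authorisation? no; or the consignee is a government body? yes; or the consignee is an affiliated undertaking? yes. So the shipment is a Class-R Article.
Under section 16: Class-R Article (section 17)? yes; the end-use certificate has been lodged? no; the goods are of domestic origin? no — 1 of 3 hold (need ≥2) → not satisfied.
Under section 13: the goods are intended for civil end-use? yes; and the goods incorporate encryption functionality? no. So the shipment is not a Chargeable Shipment.
Under section 12: Chargeable Shipment (section 13)? no; and the goods have been substantially transformed in the territory? no. So the shipment is not a Relevant Shipment.
Under section 9: Critical Shipment (section 16)? no; and not a Relevant Shipment (section 12)? yes. So the shipment is not an Excluded Shipment.
Under section 10: the destination is not a listed territory? yes; or the consignee is an affiliated undertaking? yes. So the shipment is a Class-T Shipment.
Under section 3: the consignee is not a government body? no; and the exporter holds a general authorisation? yes; and the destination is a listed territory? no. So the shipment is not a Tier I Consignment.
Under section 8: not a Class-T Shipment (section 10)? no; and Tier I Consignment (section 3)? no; and the goods are specified on the dual-use schedule? no. So the shipment is not a Tier II Item.
Under section 7: Scheduled Article (section 11)? yes; or Excluded Shipment (section 9)? no; or Tier II Item (section 8)? no. So the shipment is a Designated Shipment.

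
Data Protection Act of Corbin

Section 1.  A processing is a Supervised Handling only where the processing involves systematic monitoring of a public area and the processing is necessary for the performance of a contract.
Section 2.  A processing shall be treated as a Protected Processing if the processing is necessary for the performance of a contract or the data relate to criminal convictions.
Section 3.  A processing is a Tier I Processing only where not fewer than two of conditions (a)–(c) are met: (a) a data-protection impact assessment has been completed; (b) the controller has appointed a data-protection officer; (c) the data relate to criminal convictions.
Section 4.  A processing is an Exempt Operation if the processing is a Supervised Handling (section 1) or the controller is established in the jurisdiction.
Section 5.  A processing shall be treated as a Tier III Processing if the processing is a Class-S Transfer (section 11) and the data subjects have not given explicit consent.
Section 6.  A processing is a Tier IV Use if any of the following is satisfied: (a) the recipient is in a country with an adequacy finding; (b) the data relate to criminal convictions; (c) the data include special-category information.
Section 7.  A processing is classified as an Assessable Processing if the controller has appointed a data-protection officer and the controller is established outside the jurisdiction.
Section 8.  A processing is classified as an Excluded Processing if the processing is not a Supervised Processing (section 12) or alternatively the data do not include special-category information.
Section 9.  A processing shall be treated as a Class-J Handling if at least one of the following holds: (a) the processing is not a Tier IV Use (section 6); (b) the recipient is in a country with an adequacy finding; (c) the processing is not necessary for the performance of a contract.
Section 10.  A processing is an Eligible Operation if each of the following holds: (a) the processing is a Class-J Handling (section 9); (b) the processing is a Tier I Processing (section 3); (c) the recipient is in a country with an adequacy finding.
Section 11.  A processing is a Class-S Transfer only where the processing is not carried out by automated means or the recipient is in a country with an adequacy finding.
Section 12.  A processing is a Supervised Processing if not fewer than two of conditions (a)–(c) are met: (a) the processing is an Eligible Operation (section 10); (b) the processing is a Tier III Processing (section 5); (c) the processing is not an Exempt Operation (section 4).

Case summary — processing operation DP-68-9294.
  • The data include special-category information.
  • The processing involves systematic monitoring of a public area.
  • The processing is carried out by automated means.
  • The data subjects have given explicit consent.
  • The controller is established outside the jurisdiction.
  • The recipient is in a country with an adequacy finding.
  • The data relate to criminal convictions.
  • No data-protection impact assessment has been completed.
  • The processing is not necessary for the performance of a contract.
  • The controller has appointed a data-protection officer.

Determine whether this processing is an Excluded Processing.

section 6 — Tier IV Use: [the recipient is in a country with an adequacy finding? yes] OR [the data relate to criminal convictions? yes] OR [the data include special-category information? yes] → satisfied.
section 9 — Class-J Handling: [not a Tier IV Use (section 6)? no] OR [the recipient is in a country with an adequacy finding? yes] OR [the processing is not necessary for the performance of a contract? yes] → satisfied.
section 3 — Tier I Processing: a data-protection impact assessment has been completed? no; the controller has appointed a data-protection officer? yes; the data relate to criminal convictions? yes — 2 of 3 hold (need ≥2) → satisfied.
section 10 — Eligible Operation: [Class-J Handling (section 9)? yes] AND [Tier I Processing (section 3)? yes] AND [the recipient is in a country with an adequacy finding? yes] → satisfied.
section 11 — Class-S Transfer: [the processing is not carried out by automated means? no] OR [the recipient is in a country with an adequacy finding? yes] → satisfied.
section 5 — Tier III Processing: [Class-S Transfer (section 11)? yes] AND [the data subjects have not given explicit consent? no] → not satisfied.
section 1 — Supervised Handling: [the processing involves systematic monitoring of a public area? yes] AND [the processing is necessary for the performance of a contract? no] → not satisfied.
section 4 — Exempt Operation: [Supervised Handling (section 1)? no] OR [the controller is established in the jurisdiction? no] → not satisfied.
section 12 — Supervised Processing: Eligible Operation (section 10)? yes; Tier III Processing (section 5)? no; not an Exempt Operation (section 4)? yes — 2 of 3 hold (need ≥2) → satisfied.
section 8 — Excluded Processing: [not a Supervised Processing (section 12)? no] OR [the data do not include special-category information? no] → not satisfied.

No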